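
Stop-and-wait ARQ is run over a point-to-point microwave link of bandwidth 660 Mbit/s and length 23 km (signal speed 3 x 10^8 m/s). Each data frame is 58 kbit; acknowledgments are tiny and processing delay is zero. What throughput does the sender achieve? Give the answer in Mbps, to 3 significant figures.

240 Mbps

t_tx = L/R = 58000/660000000 = 8.78788e-05 s.
t_prop = 23000/300000000 = 7.66667e-05 s; RTT = 0.000153333 s.
Cycle = t_tx + RTT = 0.000241212 s.
Throughput = L / cycle = 58000 / 0.000241212 = 240 Mbps.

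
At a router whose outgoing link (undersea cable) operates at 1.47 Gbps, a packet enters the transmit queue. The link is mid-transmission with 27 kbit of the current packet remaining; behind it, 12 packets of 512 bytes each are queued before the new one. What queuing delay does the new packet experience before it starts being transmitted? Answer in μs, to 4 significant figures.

51.80 μs

Each queued packet: L/R = 4096/1470000000 = 2.78639 μs.
12 queued → 33.4367 μs.
Plus remaining 27000 bits of current packet: 18.3673 μs.
Queuing delay = 51.80 μs.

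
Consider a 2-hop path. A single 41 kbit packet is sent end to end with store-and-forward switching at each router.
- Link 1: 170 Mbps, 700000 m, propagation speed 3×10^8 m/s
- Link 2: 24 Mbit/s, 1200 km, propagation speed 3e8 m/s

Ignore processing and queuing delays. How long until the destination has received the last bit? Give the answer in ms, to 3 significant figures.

8.28 ms

L = 41000 bits.
Transmission delays (L/R per hop): 0.241176, 1.70833 ms; sum = 1.94951 ms.
Propagation delays (d/s per hop): 2.33333, 4 ms; sum = 6.33333 ms.
End-to-end = 8.28 ms.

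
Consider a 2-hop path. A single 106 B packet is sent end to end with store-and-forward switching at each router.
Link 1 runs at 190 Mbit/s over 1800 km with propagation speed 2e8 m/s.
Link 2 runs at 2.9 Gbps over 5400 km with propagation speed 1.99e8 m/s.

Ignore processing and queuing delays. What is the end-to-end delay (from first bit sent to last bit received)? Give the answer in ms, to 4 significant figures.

36.14 ms

L = 106 × 8 = 848 bits.
Transmission delays (L/R per hop): 0.00446316, 0.000292414 ms; sum = 0.00475557 ms.
Propagation delays (d/s per hop): 9, 27.1357 ms; sum = 36.1357 ms.
End-to-end = 36.14 ms.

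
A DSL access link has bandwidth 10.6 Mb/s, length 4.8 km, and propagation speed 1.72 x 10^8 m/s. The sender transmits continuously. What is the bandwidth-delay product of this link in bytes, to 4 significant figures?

36.98 bytes

Propagation delay = 4800 / 172000000 = 2.7907e-05 s.
BDP = R × t_prop = 10600000 × 2.7907e-05 = 295.814 bits.
In bytes: 295.814/8 = 36.98 bytes.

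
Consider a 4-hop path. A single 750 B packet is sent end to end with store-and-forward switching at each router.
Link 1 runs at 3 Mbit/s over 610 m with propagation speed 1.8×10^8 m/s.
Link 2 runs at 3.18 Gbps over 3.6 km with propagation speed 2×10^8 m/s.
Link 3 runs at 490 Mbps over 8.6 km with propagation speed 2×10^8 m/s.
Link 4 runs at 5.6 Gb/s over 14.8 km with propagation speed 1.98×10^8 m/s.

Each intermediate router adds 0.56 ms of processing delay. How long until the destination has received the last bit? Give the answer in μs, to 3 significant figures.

3830 μs

L = 750 × 8 = 6000 bits.
Transmission delays (L/R per hop): 2000, 1.88679, 12.2449, 1.07143 μs; sum = 2015.2 μs.
Propagation delays (d/s per hop): 3.38889, 18, 43, 74.7475 μs; sum = 139.136 μs.
Processing at 3 router(s): 3 × 0.56 ms = 1680 μs.
End-to-end = 3830 μs.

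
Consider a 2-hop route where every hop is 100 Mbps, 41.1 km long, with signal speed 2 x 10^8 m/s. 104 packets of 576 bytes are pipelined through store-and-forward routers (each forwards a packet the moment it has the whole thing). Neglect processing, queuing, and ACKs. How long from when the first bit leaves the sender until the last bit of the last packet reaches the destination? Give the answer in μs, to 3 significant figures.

5250 μs

Per-hop transmission t_tx = L/R = 4608/100000000 = 46.08 μs.
Per-hop propagation t_prop = 41100/200000000 = 205.5 μs.
Pipeline fill: first packet needs 2·t_tx to clear all hops; remaining 103 packets each add one t_tx.
Total = (2+104-1)·t_tx + 2·t_prop = 105·46.08 + 2·205.5 = 5250 μs.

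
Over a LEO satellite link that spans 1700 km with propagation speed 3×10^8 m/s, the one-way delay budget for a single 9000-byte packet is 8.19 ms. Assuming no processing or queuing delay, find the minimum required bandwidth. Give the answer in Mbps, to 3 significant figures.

28.5 Mbps

L = 72000 bits.
Propagation delay = 1700000 / 300000000 = 5.66667 ms.
Transmission budget = 8.19 − 5.66667 = 2.52333 ms.
R ≥ L / t_tx = 72000 bits / 0.00252333 s = 28.5 Mbps.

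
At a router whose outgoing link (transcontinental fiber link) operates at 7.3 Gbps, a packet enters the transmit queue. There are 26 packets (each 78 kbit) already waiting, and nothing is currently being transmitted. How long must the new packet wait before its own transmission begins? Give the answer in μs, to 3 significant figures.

278 μs

Each queued packet: L/R = 78000/7300000000 = 10.6849 μs.
26 queued → 277.808 μs.
Queuing delay = 278 μs.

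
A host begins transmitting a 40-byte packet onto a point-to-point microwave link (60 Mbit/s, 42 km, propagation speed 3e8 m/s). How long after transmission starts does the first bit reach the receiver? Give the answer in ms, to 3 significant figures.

First bit experiences only propagation delay: d/s = 42000/300000000 = 0.140 ms.

0.140 ms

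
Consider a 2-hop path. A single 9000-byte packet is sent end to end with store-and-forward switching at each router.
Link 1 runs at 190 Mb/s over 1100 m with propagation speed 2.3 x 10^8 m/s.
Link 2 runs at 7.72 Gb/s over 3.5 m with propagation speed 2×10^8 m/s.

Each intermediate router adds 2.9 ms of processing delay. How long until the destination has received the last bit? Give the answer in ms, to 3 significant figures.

L = 9000 × 8 = 72000 bits.
Transmission delays (L/R per hop): 0.378947, 0.00932642 ms; sum = 0.388274 ms.
Propagation delays (d/s per hop): 0.00478261, 1.75e-05 ms; sum = 0.00480011 ms.
Processing at 1 router(s): 1 × 2.9 ms = 2.9 ms.
End-to-end = 3.29 ms.

3.29 ms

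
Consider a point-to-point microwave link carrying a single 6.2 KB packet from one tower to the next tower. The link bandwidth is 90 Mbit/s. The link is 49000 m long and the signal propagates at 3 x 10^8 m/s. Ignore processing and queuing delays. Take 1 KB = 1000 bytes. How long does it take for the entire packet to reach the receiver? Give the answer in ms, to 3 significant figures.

0.714 ms

L = 49600 bits.
Transmission delay = L/R = 49600 / 90000000 = 0.551111 ms.
Propagation delay = d/s = 49000 m / 300000000 m/s = 0.163333 ms.
Total = 0.714 ms.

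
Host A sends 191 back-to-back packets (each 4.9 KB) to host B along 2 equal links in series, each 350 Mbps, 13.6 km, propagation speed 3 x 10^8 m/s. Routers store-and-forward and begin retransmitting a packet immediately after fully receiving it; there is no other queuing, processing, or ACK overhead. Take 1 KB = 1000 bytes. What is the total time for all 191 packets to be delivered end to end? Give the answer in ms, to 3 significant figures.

Per-hop transmission t_tx = L/R = 39200/350000000 = 0.112 ms.
Per-hop propagation t_prop = 13600/300000000 = 0.0453333 ms.
Pipeline fill: first packet needs 2·t_tx to clear all hops; remaining 190 packets each add one t_tx.
Total = (2+191-1)·t_tx + 2·t_prop = 192·0.112 + 2·0.0453333 = 21.6 ms.

21.6 ms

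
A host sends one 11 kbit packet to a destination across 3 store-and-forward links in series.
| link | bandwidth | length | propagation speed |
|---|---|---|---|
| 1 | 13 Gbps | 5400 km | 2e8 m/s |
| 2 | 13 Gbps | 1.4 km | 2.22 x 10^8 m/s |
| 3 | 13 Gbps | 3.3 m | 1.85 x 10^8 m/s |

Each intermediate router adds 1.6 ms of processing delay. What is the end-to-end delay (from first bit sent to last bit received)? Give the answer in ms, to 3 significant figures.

L = 11000 bits.
Transmission delay per hop = L/R = 11000/13000000000 = 0.000846154 ms; 3 hops → 0.00253846 ms.
Propagation delays (d/s per hop): 27, 0.00630631, 1.78378e-05 ms; sum = 27.0063 ms.
Processing at 2 router(s): 2 × 1.6 ms = 3.2 ms.
End-to-end = 30.2 ms.

30.2 ms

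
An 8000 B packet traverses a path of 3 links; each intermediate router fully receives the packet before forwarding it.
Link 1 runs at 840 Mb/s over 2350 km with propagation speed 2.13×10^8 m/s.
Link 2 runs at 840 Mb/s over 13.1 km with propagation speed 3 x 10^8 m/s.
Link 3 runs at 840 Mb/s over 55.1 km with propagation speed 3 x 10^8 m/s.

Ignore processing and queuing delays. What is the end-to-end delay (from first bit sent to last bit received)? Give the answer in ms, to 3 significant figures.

L = 8000 × 8 = 64000 bits.
Transmission delay per hop = L/R = 64000/840000000 = 0.0761905 ms; 3 hops → 0.228571 ms.
Propagation delays (d/s per hop): 11.0329, 0.0436667, 0.183667 ms; sum = 11.2602 ms.
End-to-end = 11.5 ms.

11.5 ms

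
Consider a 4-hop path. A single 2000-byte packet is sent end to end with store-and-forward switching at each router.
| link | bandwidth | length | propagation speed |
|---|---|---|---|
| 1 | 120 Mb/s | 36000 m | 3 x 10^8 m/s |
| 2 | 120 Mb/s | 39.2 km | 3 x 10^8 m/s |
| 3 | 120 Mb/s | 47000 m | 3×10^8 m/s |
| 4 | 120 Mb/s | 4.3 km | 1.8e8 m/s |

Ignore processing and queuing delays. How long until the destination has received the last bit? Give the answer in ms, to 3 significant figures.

0.965 ms

L = 2000 × 8 = 16000 bits.
Transmission delay per hop = L/R = 16000/120000000 = 0.133333 ms; 4 hops → 0.533333 ms.
Propagation delays (d/s per hop): 0.12, 0.130667, 0.156667, 0.0238889 ms; sum = 0.431222 ms.
End-to-end = 0.965 ms.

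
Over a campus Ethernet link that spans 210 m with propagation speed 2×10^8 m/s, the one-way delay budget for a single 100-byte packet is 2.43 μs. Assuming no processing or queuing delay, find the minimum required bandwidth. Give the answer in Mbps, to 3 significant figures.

L = 800 bits.
Propagation delay = 210 / 200000000 = 1.05 μs.
Transmission budget = 2.43 − 1.05 = 1.38 μs.
R ≥ L / t_tx = 800 bits / 1.38e-06 s = 580 Mbps.

580 Mbps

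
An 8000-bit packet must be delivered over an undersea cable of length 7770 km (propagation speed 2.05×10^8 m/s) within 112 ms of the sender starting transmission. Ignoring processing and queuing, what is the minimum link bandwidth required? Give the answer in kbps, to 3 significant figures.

108 kbps

Propagation delay = 7770000 / 2.05e+08 = 37.9024 ms.
Transmission budget = 112 − 37.9024 = 74.0976 ms.
R ≥ L / t_tx = 8000 bits / 0.0740976 s = 108 kbps.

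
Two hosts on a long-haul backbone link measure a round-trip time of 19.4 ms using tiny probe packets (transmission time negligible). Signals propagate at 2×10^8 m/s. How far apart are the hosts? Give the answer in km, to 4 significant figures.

1940 km

One-way propagation = RTT/2 = 9.7 ms.
d = s × t = 200000000 × 0.0097 = 1940 km.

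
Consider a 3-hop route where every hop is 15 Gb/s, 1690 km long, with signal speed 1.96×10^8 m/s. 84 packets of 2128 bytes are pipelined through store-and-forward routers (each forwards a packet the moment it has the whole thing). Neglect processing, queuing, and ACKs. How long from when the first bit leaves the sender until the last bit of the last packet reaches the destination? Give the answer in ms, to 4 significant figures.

Per-hop transmission t_tx = L/R = 17024/15000000000 = 0.00113493 ms.
Per-hop propagation t_prop = 1690000/196000000 = 8.62245 ms.
Pipeline fill: first packet needs 3·t_tx to clear all hops; remaining 83 packets each add one t_tx.
Total = (3+84-1)·t_tx + 3·t_prop = 86·0.00113493 + 3·8.62245 = 25.96 ms.

25.96 ms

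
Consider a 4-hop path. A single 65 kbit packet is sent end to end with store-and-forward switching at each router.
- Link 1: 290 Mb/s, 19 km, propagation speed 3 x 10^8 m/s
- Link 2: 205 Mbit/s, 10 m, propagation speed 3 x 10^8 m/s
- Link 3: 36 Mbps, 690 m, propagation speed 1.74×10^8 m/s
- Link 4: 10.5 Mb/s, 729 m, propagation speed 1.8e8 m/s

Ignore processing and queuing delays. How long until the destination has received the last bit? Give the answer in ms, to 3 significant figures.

8.61 ms

L = 65000 bits.
Transmission delays (L/R per hop): 0.224138, 0.317073, 1.80556, 6.19048 ms; sum = 8.53724 ms.
Propagation delays (d/s per hop): 0.0633333, 3.33333e-05, 0.00396552, 0.00405 ms; sum = 0.0713822 ms.
End-to-end = 8.61 ms.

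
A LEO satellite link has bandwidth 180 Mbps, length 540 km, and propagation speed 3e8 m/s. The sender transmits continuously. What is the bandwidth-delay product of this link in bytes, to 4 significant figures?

40500 bytes

Propagation delay = 540000 / 300000000 = 0.0018 s.
BDP = R × t_prop = 180000000 × 0.0018 = 324000 bits.
In bytes: 324000/8 = 40500 bytes.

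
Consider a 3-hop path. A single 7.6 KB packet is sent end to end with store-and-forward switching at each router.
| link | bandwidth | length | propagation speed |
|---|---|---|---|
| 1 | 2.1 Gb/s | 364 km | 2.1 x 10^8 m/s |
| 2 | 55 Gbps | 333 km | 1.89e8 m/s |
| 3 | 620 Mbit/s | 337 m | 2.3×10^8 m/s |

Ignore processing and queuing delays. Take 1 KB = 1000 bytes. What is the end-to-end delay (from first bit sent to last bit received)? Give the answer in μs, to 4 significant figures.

3625 μs

L = 60800 bits.
Transmission delays (L/R per hop): 28.9524, 1.10545, 98.0645 μs; sum = 128.122 μs.
Propagation delays (d/s per hop): 1733.33, 1761.9, 1.46522 μs; sum = 3496.7 μs.
End-to-end = 3625 μs.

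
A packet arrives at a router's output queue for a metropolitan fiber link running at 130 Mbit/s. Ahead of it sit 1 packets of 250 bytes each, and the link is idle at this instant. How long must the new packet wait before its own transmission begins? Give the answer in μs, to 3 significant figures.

15.4 μs

Each queued packet: L/R = 2000/130000000 = 15.3846 μs.
1 queued → 15.3846 μs.
Queuing delay = 15.4 μs.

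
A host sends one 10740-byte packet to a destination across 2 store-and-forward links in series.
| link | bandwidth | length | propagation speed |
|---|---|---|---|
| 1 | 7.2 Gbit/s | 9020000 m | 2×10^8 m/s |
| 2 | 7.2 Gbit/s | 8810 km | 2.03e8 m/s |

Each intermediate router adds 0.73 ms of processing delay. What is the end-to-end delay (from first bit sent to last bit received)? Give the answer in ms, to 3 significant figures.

L = 10740 × 8 = 85920 bits.
Transmission delay per hop = L/R = 85920/7200000000 = 0.0119333 ms; 2 hops → 0.0238667 ms.
Propagation delays (d/s per hop): 45.1, 43.399 ms; sum = 88.499 ms.
Processing at 1 router(s): 1 × 0.73 ms = 0.73 ms.
End-to-end = 89.3 ms.

89.3 ms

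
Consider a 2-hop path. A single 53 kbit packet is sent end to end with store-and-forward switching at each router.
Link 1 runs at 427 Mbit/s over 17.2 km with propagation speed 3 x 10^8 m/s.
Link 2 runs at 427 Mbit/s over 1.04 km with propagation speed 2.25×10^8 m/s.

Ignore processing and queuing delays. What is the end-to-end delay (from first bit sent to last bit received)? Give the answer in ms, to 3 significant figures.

0.310 ms

L = 53000 bits.
Transmission delay per hop = L/R = 53000/427000000 = 0.124122 ms; 2 hops → 0.248244 ms.
Propagation delays (d/s per hop): 0.0573333, 0.00462222 ms; sum = 0.0619556 ms.
End-to-end = 0.310 ms.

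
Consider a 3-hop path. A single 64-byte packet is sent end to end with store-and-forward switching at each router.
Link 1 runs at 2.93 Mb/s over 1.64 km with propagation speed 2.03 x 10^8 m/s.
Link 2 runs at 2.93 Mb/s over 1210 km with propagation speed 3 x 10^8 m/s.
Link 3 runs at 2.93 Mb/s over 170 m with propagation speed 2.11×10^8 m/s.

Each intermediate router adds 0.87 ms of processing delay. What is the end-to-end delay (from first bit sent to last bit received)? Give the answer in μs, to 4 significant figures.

6306 μs

L = 64 × 8 = 512 bits.
Transmission delay per hop = L/R = 512/2930000 = 174.744 μs; 3 hops → 524.232 μs.
Propagation delays (d/s per hop): 8.07882, 4033.33, 0.805687 μs; sum = 4042.22 μs.
Processing at 2 router(s): 2 × 0.87 ms = 1740 μs.
End-to-end = 6306 μs.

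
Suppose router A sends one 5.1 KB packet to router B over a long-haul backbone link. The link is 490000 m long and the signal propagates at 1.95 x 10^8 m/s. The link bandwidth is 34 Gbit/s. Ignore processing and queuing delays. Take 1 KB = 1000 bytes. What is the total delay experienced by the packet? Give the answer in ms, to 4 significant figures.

2.514 ms

L = 40800 bits.
Transmission delay = L/R = 40800 / 34000000000 = 0.0012 ms.
Propagation delay = d/s = 490000 m / 195000000 m/s = 2.51282 ms.
Total = 2.514 ms.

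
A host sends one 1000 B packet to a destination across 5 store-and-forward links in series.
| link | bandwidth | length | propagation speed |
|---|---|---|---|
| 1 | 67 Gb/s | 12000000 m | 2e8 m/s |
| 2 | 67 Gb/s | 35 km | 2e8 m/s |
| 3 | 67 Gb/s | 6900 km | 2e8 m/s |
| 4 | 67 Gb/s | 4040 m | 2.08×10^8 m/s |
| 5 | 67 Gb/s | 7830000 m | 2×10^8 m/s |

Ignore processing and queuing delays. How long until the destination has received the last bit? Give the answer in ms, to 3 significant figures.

L = 1000 × 8 = 8000 bits.
Transmission delay per hop = L/R = 8000/67000000000 = 0.000119403 ms; 5 hops → 0.000597015 ms.
Propagation delays (d/s per hop): 60, 0.175, 34.5, 0.0194231, 39.15 ms; sum = 133.844 ms.
End-to-end = 134 ms.

134 ms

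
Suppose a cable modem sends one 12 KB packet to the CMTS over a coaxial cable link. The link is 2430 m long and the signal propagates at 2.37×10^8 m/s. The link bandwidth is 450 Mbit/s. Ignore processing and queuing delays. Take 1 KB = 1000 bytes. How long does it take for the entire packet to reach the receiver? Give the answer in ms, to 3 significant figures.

0.224 ms

L = 96000 bits.
Transmission delay = L/R = 96000 / 450000000 = 0.213333 ms.
Propagation delay = d/s = 2430 m / 237000000 m/s = 0.0102532 ms.
Total = 0.224 ms.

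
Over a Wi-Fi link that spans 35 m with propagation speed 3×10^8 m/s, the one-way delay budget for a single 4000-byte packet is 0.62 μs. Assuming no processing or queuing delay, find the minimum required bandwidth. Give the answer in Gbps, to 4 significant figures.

L = 32000 bits.
Propagation delay = 35 / 300000000 = 0.116667 μs.
Transmission budget = 0.62 − 0.116667 = 0.503333 μs.
R ≥ L / t_tx = 32000 bits / 5.03333e-07 s = 63.58 Gbps.

63.58 Gbps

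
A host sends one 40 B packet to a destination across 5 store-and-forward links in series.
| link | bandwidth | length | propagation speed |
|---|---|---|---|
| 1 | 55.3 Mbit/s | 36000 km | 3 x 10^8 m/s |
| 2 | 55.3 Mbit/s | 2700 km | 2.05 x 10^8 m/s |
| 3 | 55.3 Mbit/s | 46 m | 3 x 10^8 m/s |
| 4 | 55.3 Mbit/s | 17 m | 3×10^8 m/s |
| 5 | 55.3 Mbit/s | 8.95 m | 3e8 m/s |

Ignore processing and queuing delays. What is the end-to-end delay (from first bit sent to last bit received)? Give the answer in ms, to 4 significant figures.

133.2 ms

L = 40 × 8 = 320 bits.
Transmission delay per hop = L/R = 320/55300000 = 0.00578662 ms; 5 hops → 0.0289331 ms.
Propagation delays (d/s per hop): 120, 13.1707, 0.000153333, 5.66667e-05, 2.98333e-05 ms; sum = 133.171 ms.
End-to-end = 133.2 ms.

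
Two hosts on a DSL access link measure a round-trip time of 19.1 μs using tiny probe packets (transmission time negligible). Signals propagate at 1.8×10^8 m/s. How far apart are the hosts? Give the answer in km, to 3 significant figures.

1.72 km

One-way propagation = RTT/2 = 9.55 μs.
d = s × t = 180000000 × 9.55e-06 = 1.72 km.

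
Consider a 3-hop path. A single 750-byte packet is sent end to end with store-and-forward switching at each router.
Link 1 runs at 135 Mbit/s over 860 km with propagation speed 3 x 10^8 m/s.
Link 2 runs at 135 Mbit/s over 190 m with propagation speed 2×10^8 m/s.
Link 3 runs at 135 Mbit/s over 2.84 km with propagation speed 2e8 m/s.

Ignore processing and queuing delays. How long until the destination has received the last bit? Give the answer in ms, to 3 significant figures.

3.02 ms

L = 750 × 8 = 6000 bits.
Transmission delay per hop = L/R = 6000/135000000 = 0.0444444 ms; 3 hops → 0.133333 ms.
Propagation delays (d/s per hop): 2.86667, 0.00095, 0.0142 ms; sum = 2.88182 ms.
End-to-end = 3.02 ms.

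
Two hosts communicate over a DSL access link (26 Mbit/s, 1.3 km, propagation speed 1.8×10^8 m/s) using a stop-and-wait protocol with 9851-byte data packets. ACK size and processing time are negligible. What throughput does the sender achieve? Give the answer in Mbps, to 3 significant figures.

t_tx = L/R = 78808/26000000 = 0.00303108 s.
t_prop = 1300/180000000 = 7.22222e-06 s; RTT = 1.44444e-05 s.
Cycle = t_tx + RTT = 0.00304552 s.
Throughput = L / cycle = 78808 / 0.00304552 = 25.9 Mbps.

25.9 Mbps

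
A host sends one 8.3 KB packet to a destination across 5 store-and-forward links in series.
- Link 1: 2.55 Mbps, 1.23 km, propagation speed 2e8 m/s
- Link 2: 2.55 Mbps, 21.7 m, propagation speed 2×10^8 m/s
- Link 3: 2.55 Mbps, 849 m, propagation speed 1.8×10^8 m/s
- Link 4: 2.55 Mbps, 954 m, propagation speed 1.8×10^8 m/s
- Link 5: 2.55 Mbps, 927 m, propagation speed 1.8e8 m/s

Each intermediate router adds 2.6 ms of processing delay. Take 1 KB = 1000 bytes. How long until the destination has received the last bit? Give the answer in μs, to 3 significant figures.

141000 μs

L = 66400 bits.
Transmission delay per hop = L/R = 66400/2550000 = 26039.2 μs; 5 hops → 130196 μs.
Propagation delays (d/s per hop): 6.15, 0.1085, 4.71667, 5.3, 5.15 μs; sum = 21.4252 μs.
Processing at 4 router(s): 4 × 2.6 ms = 10400 μs.
End-to-end = 141000 μs.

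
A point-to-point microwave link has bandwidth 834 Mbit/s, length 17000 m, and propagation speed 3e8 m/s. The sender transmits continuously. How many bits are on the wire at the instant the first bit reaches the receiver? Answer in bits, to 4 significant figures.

47260 bits

Propagation delay = 17000 / 300000000 = 5.66667e-05 s.
BDP = R × t_prop = 834000000 × 5.66667e-05 = 47260 bits.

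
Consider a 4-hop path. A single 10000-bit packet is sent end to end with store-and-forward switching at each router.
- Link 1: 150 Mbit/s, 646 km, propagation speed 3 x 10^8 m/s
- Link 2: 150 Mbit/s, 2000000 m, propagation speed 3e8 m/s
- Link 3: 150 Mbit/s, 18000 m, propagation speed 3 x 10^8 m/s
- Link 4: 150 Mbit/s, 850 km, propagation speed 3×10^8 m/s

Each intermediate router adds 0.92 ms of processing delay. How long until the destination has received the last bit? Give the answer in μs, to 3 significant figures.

Transmission delay per hop = L/R = 10000/150000000 = 66.6667 μs; 4 hops → 266.667 μs.
Propagation delays (d/s per hop): 2153.33, 6666.67, 60, 2833.33 μs; sum = 11713.3 μs.
Processing at 3 router(s): 3 × 0.92 ms = 2760 μs.
End-to-end = 14700 μs.

14700 μs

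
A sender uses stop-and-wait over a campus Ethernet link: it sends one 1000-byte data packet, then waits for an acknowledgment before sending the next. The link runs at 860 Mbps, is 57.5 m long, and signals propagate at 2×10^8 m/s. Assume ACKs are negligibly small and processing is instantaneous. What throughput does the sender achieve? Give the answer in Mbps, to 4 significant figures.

809.9 Mbps

t_tx = L/R = 8000/860000000 = 9.30233e-06 s.
t_prop = 57.5/200000000 = 2.875e-07 s; RTT = 5.75e-07 s.
Cycle = t_tx + RTT = 9.87733e-06 s.
Throughput = L / cycle = 8000 / 9.87733e-06 = 809.9 Mbps.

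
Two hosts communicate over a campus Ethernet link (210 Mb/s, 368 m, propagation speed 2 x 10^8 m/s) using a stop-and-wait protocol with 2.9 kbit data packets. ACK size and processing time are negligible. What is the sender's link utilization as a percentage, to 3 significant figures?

79.0 %

t_tx = L/R = 2900/210000000 = 1.38095e-05 s.
t_prop = 368/200000000 = 1.84e-06 s; RTT = 3.68e-06 s.
Cycle = t_tx + RTT = 1.74895e-05 s.
Utilization = t_tx / cycle = 1.38095e-05/1.74895e-05 = 79.0 %.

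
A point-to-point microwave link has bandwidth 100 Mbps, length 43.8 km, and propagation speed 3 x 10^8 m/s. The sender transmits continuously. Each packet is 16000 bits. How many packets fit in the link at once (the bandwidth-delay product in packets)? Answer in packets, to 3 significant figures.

Propagation delay = 43800 / 300000000 = 0.000146 s.
BDP = R × t_prop = 100000000 × 0.000146 = 14600 bits.
In packets of 16000 bits: 0.913 packets.

0.913 packets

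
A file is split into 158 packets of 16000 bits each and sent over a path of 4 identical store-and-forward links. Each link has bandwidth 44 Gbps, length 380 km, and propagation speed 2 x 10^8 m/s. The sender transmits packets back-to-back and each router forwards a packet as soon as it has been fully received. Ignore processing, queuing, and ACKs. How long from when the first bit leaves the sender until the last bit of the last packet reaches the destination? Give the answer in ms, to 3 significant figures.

Per-hop transmission t_tx = L/R = 16000/44000000000 = 0.000363636 ms.
Per-hop propagation t_prop = 380000/200000000 = 1.9 ms.
Pipeline fill: first packet needs 4·t_tx to clear all hops; remaining 157 packets each add one t_tx.
Total = (4+158-1)·t_tx + 4·t_prop = 161·0.000363636 + 4·1.9 = 7.66 ms.

7.66 ms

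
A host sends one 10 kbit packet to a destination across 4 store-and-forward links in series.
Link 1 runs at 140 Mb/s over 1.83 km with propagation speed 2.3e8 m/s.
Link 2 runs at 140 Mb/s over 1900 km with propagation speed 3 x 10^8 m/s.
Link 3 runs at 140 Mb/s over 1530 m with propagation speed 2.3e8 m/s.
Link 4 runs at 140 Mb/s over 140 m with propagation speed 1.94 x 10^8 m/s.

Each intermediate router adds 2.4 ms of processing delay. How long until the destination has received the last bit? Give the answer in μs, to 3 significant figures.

13800 μs

L = 10000 bits.
Transmission delay per hop = L/R = 10000/140000000 = 71.4286 μs; 4 hops → 285.714 μs.
Propagation delays (d/s per hop): 7.95652, 6333.33, 6.65217, 0.721649 μs; sum = 6348.66 μs.
Processing at 3 router(s): 3 × 2.4 ms = 7200 μs.
End-to-end = 13800 μs.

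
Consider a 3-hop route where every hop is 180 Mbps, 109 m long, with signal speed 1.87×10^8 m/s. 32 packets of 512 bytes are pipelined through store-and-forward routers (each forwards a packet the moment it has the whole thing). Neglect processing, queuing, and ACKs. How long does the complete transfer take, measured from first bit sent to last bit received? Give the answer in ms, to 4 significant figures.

0.7754 ms

Per-hop transmission t_tx = L/R = 4096/180000000 = 0.0227556 ms.
Per-hop propagation t_prop = 109/187000000 = 0.000582888 ms.
Pipeline fill: first packet needs 3·t_tx to clear all hops; remaining 31 packets each add one t_tx.
Total = (3+32-1)·t_tx + 3·t_prop = 34·0.0227556 + 3·0.000582888 = 0.7754 ms.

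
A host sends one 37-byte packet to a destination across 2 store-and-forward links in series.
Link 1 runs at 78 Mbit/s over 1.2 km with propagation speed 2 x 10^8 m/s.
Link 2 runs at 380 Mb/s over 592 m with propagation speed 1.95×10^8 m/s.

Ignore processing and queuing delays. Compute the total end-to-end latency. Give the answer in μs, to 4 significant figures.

L = 37 × 8 = 296 bits.
Transmission delays (L/R per hop): 3.79487, 0.778947 μs; sum = 4.57382 μs.
Propagation delays (d/s per hop): 6, 3.0359 μs; sum = 9.0359 μs.
End-to-end = 13.61 μs.

13.61 μs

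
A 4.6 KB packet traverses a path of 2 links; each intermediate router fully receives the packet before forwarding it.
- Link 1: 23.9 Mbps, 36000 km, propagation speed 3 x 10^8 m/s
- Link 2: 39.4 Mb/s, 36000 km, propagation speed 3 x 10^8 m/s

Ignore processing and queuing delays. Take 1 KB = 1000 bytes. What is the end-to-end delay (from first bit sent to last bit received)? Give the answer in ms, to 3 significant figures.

242 ms

L = 36800 bits.
Transmission delays (L/R per hop): 1.53975, 0.93401 ms; sum = 2.47376 ms.
Propagation delays (d/s per hop): 120, 120 ms; sum = 240 ms.
End-to-end = 242 ms.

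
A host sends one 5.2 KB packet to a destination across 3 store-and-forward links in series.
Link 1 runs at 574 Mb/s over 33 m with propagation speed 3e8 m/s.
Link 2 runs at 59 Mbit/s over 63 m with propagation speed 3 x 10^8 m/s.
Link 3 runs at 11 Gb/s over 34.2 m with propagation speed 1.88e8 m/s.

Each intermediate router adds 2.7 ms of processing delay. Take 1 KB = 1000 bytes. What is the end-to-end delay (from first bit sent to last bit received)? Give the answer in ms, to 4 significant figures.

6.182 ms

L = 41600 bits.
Transmission delays (L/R per hop): 0.0724739, 0.705085, 0.00378182 ms; sum = 0.78134 ms.
Propagation delays (d/s per hop): 0.00011, 0.00021, 0.000181915 ms; sum = 0.000501915 ms.
Processing at 2 router(s): 2 × 2.7 ms = 5.4 ms.
End-to-end = 6.182 ms.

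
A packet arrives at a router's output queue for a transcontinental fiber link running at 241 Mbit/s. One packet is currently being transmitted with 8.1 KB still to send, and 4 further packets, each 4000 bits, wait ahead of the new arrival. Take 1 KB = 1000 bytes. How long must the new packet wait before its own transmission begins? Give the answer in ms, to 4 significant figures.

Each queued packet: L/R = 4000/241000000 = 0.0165975 ms.
4 queued → 0.06639 ms.
Plus remaining 64800 bits of current packet: 0.26888 ms.
Queuing delay = 0.3353 ms.

0.3353 ms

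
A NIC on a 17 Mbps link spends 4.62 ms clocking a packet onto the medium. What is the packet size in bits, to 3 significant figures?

L = R × t_tx = 17000000 b/s × 0.00462 s = 78540 bits.

78500 bits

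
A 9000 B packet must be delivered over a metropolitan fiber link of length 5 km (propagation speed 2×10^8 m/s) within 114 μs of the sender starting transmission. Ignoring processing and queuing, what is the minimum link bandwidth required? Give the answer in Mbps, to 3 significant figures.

809 Mbps

L = 72000 bits.
Propagation delay = 5000 / 200000000 = 25 μs.
Transmission budget = 114 − 25 = 89 μs.
R ≥ L / t_tx = 72000 bits / 8.9e-05 s = 809 Mbps.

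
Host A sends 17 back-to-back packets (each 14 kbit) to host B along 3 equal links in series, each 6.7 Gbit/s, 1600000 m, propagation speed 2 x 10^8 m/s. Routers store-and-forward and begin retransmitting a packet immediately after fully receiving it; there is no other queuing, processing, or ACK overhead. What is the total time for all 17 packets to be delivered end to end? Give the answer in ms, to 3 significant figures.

24.0 ms

Per-hop transmission t_tx = L/R = 14000/6700000000 = 0.00208955 ms.
Per-hop propagation t_prop = 1600000/200000000 = 8 ms.
Pipeline fill: first packet needs 3·t_tx to clear all hops; remaining 16 packets each add one t_tx.
Total = (3+17-1)·t_tx + 3·t_prop = 19·0.00208955 + 3·8 = 24.0 ms.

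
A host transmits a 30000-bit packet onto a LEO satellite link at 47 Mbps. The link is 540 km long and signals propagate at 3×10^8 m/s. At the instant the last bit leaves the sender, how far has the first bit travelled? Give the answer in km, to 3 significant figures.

191 km

t_tx = L/R = 30000/47000000 = 0.000638298 s.
Distance = s × t_tx = 300000000 × 0.000638298 = 191 km.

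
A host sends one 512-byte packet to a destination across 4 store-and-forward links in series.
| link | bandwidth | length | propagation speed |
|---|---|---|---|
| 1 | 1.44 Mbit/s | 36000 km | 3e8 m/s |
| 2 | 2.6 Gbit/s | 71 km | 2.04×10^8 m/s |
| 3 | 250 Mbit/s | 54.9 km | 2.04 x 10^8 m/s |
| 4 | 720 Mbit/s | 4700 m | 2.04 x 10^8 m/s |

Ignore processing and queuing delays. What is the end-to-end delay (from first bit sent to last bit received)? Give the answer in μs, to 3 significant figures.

124000 μs

L = 512 × 8 = 4096 bits.
Transmission delays (L/R per hop): 2844.44, 1.57538, 16.384, 5.68889 μs; sum = 2868.09 μs.
Propagation delays (d/s per hop): 120000, 348.039, 269.118, 23.0392 μs; sum = 120640 μs.
End-to-end = 124000 μs.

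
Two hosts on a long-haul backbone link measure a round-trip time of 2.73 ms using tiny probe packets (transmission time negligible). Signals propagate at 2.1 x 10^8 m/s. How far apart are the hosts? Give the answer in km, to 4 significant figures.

One-way propagation = RTT/2 = 1.365 ms.
d = s × t = 210000000 × 0.001365 = 286.7 km.

286.7 km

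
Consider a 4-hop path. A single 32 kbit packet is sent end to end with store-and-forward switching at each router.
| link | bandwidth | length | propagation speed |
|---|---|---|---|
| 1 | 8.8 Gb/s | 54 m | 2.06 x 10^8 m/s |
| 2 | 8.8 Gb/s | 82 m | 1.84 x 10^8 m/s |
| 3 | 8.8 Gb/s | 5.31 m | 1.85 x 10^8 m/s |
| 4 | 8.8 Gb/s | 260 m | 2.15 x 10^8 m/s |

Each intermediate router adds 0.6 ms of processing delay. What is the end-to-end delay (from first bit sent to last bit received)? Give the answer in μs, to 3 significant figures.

1820 μs

L = 32000 bits.
Transmission delay per hop = L/R = 32000/8800000000 = 3.63636 μs; 4 hops → 14.5455 μs.
Propagation delays (d/s per hop): 0.262136, 0.445652, 0.0287027, 1.2093 μs; sum = 1.94579 μs.
Processing at 3 router(s): 3 × 0.6 ms = 1800 μs.
End-to-end = 1820 μs.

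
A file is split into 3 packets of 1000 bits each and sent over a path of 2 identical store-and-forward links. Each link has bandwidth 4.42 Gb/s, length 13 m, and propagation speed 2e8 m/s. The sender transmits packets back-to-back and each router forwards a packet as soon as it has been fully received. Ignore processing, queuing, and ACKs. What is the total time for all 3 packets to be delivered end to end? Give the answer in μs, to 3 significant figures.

1.03 μs

Per-hop transmission t_tx = L/R = 1000/4420000000 = 0.226244 μs.
Per-hop propagation t_prop = 13/200000000 = 0.065 μs.
Pipeline fill: first packet needs 2·t_tx to clear all hops; remaining 2 packets each add one t_tx.
Total = (2+3-1)·t_tx + 2·t_prop = 4·0.226244 + 2·0.065 = 1.03 μs.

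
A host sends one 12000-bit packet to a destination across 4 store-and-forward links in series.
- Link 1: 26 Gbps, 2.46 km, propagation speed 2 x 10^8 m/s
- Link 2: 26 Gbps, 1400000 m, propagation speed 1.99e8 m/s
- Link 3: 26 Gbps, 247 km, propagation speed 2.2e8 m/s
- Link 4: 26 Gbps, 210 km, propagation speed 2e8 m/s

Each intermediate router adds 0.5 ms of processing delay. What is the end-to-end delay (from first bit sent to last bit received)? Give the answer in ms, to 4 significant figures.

10.72 ms

Transmission delay per hop = L/R = 12000/26000000000 = 0.000461538 ms; 4 hops → 0.00184615 ms.
Propagation delays (d/s per hop): 0.0123, 7.03518, 1.12273, 1.05 ms; sum = 9.2202 ms.
Processing at 3 router(s): 3 × 0.5 ms = 1.5 ms.
End-to-end = 10.72 ms.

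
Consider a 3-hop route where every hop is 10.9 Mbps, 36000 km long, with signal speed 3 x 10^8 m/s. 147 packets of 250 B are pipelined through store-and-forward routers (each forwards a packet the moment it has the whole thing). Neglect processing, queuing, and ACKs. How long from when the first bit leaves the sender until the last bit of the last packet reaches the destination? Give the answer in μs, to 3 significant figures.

387000 μs

Per-hop transmission t_tx = L/R = 2000/10900000 = 183.486 μs.
Per-hop propagation t_prop = 36000000/300000000 = 120000 μs.
Pipeline fill: first packet needs 3·t_tx to clear all hops; remaining 146 packets each add one t_tx.
Total = (3+147-1)·t_tx + 3·t_prop = 149·183.486 + 3·120000 = 387000 μs.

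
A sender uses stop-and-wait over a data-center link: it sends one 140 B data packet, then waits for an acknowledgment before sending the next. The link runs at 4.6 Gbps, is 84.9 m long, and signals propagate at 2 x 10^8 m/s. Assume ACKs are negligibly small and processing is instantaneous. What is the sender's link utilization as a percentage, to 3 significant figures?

22.3 %

t_tx = L/R = 1120/4600000000 = 2.43478e-07 s.
t_prop = 84.9/200000000 = 4.245e-07 s; RTT = 8.49e-07 s.
Cycle = t_tx + RTT = 1.09248e-06 s.
Utilization = t_tx / cycle = 2.43478e-07/1.09248e-06 = 22.3 %.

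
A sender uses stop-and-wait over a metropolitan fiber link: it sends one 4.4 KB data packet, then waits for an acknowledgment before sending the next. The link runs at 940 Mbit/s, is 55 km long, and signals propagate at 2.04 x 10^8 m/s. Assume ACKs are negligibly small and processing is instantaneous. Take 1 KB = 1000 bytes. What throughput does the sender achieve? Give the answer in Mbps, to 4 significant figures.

t_tx = L/R = 35200/940000000 = 3.74468e-05 s.
t_prop = 55000/204000000 = 0.000269608 s; RTT = 0.000539216 s.
Cycle = t_tx + RTT = 0.000576662 s.
Throughput = L / cycle = 35200 / 0.000576662 = 61.04 Mbps.

61.04 Mbps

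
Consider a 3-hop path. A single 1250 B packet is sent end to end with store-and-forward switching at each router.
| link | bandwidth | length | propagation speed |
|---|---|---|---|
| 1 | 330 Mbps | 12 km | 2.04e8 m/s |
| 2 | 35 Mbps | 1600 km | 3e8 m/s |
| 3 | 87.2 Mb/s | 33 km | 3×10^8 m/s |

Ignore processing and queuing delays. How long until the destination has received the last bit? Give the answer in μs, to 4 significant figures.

5933 μs

L = 1250 × 8 = 10000 bits.
Transmission delays (L/R per hop): 30.303, 285.714, 114.679 μs; sum = 430.696 μs.
Propagation delays (d/s per hop): 58.8235, 5333.33, 110 μs; sum = 5502.16 μs.
End-to-end = 5933 μs.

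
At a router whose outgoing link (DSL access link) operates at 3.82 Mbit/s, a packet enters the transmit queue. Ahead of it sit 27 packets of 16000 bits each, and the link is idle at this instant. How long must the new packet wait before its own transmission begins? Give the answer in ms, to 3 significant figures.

Each queued packet: L/R = 16000/3820000 = 4.18848 ms.
27 queued → 113.089 ms.
Queuing delay = 113 ms.

113 ms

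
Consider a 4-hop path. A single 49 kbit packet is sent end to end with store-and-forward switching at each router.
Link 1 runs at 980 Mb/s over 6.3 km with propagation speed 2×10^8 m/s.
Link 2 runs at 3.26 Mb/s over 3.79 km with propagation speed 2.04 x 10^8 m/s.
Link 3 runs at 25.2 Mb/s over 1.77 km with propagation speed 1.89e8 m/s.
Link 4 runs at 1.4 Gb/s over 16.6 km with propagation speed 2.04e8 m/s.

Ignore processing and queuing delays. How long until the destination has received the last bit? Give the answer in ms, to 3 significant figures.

L = 49000 bits.
Transmission delays (L/R per hop): 0.05, 15.0307, 1.94444, 0.035 ms; sum = 17.0601 ms.
Propagation delays (d/s per hop): 0.0315, 0.0185784, 0.00936508, 0.0813725 ms; sum = 0.140816 ms.
End-to-end = 17.2 ms.

17.2 ms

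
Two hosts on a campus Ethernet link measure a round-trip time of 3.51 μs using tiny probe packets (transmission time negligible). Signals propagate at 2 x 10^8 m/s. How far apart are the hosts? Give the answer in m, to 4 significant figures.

351.0 m

One-way propagation = RTT/2 = 1.755 μs.
d = s × t = 200000000 × 1.755e-06 = 351.0 m.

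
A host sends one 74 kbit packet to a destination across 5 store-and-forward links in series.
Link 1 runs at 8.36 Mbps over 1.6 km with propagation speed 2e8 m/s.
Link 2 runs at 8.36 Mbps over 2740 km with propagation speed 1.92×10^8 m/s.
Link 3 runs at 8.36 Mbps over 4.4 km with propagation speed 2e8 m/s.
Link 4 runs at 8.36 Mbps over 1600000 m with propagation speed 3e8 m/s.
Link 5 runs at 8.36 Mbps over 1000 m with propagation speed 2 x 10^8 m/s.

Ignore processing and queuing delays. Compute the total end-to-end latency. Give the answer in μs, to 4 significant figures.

63900 μs

L = 74000 bits.
Transmission delay per hop = L/R = 74000/8.36e+06 = 8851.67 μs; 5 hops → 44258.4 μs.
Propagation delays (d/s per hop): 8, 14270.8, 22, 5333.33, 5 μs; sum = 19639.2 μs.
End-to-end = 63900 μs.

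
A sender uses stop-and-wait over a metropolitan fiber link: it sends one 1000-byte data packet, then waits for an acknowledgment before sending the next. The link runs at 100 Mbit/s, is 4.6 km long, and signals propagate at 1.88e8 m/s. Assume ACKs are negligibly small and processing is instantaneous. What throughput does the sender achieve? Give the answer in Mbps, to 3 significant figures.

62.0 Mbps

t_tx = L/R = 8000/100000000 = 8e-05 s.
t_prop = 4600/188000000 = 2.44681e-05 s; RTT = 4.89362e-05 s.
Cycle = t_tx + RTT = 0.000128936 s.
Throughput = L / cycle = 8000 / 0.000128936 = 62.0 Mbps.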